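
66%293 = 66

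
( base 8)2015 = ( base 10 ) 1037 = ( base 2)10000001101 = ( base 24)1J5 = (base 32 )10d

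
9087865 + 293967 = 9381832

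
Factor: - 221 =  - 13^1 *17^1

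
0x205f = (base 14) 303D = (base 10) 8287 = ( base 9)12327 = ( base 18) 17A7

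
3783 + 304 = 4087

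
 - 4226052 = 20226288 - 24452340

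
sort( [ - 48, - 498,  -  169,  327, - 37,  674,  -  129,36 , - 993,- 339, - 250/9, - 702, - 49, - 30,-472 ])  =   [-993, - 702,-498, - 472,- 339  , - 169, - 129,  -  49 ,-48, - 37, -30, - 250/9,36,  327, 674 ]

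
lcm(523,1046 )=1046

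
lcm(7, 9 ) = 63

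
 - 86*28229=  - 2427694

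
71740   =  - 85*( -844) 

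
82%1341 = 82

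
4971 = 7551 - 2580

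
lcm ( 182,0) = 0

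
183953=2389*77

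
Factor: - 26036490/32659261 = - 2^1*3^1*5^1 * 17^( - 1) * 29^1*29927^1*1921133^( - 1 )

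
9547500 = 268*35625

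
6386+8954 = 15340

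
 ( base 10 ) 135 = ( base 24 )5F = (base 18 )79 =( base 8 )207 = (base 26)55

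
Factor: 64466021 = 64466021^1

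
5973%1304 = 757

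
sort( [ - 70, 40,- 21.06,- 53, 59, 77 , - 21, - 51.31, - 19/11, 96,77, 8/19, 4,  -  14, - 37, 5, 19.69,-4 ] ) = [ - 70,  -  53, - 51.31, - 37, - 21.06, - 21 ,-14, - 4,-19/11, 8/19, 4,5,19.69, 40, 59, 77, 77,96 ]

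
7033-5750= 1283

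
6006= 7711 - 1705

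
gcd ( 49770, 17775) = 3555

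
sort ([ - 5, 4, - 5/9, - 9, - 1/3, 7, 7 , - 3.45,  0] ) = [- 9, - 5,  -  3.45, - 5/9,-1/3,0, 4,7, 7 ]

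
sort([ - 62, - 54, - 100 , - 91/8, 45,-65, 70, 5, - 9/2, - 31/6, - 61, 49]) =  [  -  100, - 65, - 62, - 61, - 54, - 91/8, - 31/6,  -  9/2,5, 45, 49, 70]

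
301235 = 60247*5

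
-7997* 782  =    -  6253654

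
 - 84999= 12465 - 97464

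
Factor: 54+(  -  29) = 25= 5^2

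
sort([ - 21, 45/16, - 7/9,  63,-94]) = [-94,-21, - 7/9, 45/16,63]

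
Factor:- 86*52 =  - 4472 = -2^3*13^1*43^1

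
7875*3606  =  28397250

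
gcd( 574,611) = 1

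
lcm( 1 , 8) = 8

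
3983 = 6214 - 2231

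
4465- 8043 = - 3578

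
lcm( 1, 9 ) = 9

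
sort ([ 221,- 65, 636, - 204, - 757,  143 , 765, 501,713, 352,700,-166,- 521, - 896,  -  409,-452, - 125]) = [ - 896, - 757, - 521, - 452, - 409, - 204, - 166,-125,- 65, 143,221, 352,501,  636, 700, 713, 765]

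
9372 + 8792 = 18164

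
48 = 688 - 640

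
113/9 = 113/9=12.56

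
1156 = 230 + 926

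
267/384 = 89/128 = 0.70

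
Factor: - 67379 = -13^1*71^1*73^1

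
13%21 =13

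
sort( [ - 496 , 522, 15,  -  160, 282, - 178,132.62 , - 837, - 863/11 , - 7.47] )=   [ - 837, - 496, - 178,- 160, - 863/11 , - 7.47, 15,  132.62,282, 522 ]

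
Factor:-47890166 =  - 2^1 * 23945083^1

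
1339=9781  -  8442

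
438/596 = 219/298 = 0.73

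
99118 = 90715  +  8403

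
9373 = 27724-18351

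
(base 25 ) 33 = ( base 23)39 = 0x4E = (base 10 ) 78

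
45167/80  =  564 + 47/80 = 564.59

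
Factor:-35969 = - 35969^1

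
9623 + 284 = 9907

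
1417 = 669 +748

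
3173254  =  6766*469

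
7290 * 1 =7290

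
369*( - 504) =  - 185976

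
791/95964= 791/95964= 0.01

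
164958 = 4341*38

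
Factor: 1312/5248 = 1/4 =2^(-2)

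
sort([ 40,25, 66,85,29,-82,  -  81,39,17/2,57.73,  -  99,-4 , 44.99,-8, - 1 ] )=[ -99 ,  -  82, - 81, -8, - 4, - 1, 17/2, 25,29, 39,40,44.99, 57.73, 66,85 ] 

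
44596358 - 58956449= - 14360091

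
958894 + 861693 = 1820587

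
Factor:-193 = -193^1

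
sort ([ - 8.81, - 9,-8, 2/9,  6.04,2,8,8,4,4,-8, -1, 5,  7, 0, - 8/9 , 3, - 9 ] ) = [- 9, - 9,-8.81, - 8,- 8, - 1,  -  8/9,0, 2/9, 2, 3,4,4, 5, 6.04, 7,8, 8 ]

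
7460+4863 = 12323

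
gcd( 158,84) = 2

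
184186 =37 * 4978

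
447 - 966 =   -  519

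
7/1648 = 7/1648 = 0.00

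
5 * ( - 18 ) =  - 90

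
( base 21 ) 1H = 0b100110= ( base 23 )1f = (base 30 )18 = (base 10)38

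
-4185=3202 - 7387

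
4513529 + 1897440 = 6410969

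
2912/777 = 3 + 83/111 =3.75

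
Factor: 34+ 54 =2^3 * 11^1=88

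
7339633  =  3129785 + 4209848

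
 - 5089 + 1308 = -3781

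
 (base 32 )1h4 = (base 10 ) 1572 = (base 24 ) 2HC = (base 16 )624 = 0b11000100100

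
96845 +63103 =159948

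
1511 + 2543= 4054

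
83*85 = 7055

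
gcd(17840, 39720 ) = 40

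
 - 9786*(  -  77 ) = 753522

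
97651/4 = 97651/4 = 24412.75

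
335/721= 335/721=0.46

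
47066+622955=670021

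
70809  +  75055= 145864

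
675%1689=675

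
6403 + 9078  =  15481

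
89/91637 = 89/91637 = 0.00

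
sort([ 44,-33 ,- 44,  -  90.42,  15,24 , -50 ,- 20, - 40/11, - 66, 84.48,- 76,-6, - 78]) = [ - 90.42,-78, - 76,-66, - 50,-44, - 33, - 20,-6,-40/11, 15, 24,44,84.48]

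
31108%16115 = 14993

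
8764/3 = 2921+ 1/3 = 2921.33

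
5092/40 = 1273/10   =  127.30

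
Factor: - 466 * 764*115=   -  2^3*5^1 * 23^1*191^1*233^1  =  - 40942760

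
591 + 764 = 1355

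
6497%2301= 1895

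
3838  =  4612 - 774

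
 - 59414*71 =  - 4218394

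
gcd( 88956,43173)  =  9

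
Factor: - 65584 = -2^4 * 4099^1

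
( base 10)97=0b1100001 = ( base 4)1201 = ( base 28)3d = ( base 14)6d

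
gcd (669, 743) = 1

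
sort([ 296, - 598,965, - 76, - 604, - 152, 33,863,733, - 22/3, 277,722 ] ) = [ - 604,-598,-152, - 76,  -  22/3, 33,277,296,722, 733  ,  863,965 ]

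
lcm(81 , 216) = 648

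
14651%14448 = 203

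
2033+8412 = 10445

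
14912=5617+9295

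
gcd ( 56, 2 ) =2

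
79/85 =79/85 = 0.93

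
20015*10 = 200150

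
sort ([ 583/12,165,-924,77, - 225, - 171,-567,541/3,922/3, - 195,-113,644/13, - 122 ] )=[ - 924, - 567, - 225,  -  195,  -  171,  -  122,-113,583/12,644/13,77,165,541/3,922/3] 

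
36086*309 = 11150574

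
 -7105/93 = - 77 + 56/93= - 76.40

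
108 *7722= 833976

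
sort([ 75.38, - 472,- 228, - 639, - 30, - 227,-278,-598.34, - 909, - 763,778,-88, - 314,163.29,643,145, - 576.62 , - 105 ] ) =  [ -909, - 763 , - 639 ,- 598.34, - 576.62, -472, - 314, - 278, - 228, - 227, - 105, - 88,-30  ,  75.38,145,163.29, 643, 778]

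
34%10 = 4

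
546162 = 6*91027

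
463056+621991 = 1085047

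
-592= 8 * (-74)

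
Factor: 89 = 89^1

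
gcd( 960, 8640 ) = 960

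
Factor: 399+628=1027 = 13^1*79^1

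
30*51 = 1530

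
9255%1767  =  420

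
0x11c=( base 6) 1152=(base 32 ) 8S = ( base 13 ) 18B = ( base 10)284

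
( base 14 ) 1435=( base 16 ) df7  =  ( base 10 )3575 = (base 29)478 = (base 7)13265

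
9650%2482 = 2204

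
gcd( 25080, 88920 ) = 2280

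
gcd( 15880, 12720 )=40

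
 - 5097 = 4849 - 9946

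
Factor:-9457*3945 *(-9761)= 364162070265 = 3^1*5^1*7^2*43^1*193^1*227^1* 263^1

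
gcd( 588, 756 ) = 84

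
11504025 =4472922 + 7031103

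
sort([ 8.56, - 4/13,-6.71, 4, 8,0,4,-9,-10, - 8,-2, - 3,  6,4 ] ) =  [ -10,-9, - 8, - 6.71, - 3, - 2, - 4/13 , 0, 4,4 , 4, 6,8,8.56]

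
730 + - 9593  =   - 8863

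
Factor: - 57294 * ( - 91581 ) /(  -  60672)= - 2^( - 7)*3^3*7^3*79^( - 1 )*89^1*1061^1 =-874506969/10112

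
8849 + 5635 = 14484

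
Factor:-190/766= - 95/383 = - 5^1*19^1 *383^( - 1) 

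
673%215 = 28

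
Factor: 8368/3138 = 8/3 = 2^3*3^( - 1 ) 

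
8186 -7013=1173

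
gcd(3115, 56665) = 35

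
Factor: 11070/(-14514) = -3^2*5^1* 59^(  -  1) = - 45/59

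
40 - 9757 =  - 9717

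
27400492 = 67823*404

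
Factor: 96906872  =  2^3*12113359^1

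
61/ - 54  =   - 2+47/54 = - 1.13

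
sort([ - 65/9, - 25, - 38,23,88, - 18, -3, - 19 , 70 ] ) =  [ - 38, - 25, - 19, - 18, - 65/9, - 3,23, 70,88 ] 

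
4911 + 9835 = 14746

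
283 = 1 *283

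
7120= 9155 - 2035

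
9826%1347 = 397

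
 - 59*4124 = - 243316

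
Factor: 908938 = 2^1 * 641^1*709^1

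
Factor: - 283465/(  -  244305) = 637/549   =  3^(-2)*7^2*13^1*61^( - 1)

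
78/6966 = 13/1161 = 0.01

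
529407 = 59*8973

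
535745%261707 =12331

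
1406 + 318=1724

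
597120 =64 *9330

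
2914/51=57 + 7/51 =57.14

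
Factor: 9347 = 13^1*719^1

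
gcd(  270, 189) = 27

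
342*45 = 15390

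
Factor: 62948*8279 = 2^2*17^1*487^1*15737^1 = 521146492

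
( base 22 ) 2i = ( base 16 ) 3e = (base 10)62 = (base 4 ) 332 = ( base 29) 24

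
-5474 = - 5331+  - 143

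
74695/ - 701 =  - 74695/701 = - 106.55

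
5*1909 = 9545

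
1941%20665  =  1941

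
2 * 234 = 468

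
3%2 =1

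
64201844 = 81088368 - 16886524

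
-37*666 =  - 24642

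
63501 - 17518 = 45983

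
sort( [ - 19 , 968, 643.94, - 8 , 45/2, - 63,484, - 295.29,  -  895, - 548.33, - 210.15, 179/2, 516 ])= [ - 895, - 548.33,-295.29, - 210.15, - 63, - 19, - 8,  45/2, 179/2, 484,516,643.94, 968] 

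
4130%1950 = 230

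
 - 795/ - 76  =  795/76 = 10.46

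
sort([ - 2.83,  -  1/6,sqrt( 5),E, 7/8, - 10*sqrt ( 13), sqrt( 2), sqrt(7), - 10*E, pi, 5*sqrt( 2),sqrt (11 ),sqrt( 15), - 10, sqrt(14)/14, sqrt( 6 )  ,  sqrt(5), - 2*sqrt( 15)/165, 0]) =[ - 10 * sqrt(13), -10*E, - 10,  -  2.83, - 1/6, - 2*sqrt( 15) /165, 0, sqrt( 14 )/14,7/8, sqrt( 2 ),  sqrt(5),  sqrt(5 ), sqrt( 6),sqrt( 7 ),  E,pi,  sqrt( 11), sqrt ( 15), 5*sqrt ( 2) ] 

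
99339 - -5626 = 104965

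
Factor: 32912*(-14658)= - 2^5*3^1*7^1 *11^2*17^1*349^1 = -482424096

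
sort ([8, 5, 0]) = [ 0,5,8 ]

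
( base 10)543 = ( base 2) 1000011111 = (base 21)14I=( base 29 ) il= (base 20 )173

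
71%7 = 1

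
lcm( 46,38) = 874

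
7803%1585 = 1463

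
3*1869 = 5607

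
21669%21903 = 21669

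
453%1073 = 453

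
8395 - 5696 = 2699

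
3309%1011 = 276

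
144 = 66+78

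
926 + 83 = 1009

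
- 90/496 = -45/248= -0.18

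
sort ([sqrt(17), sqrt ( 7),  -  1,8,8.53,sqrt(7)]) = [ - 1, sqrt(7), sqrt(7), sqrt(17),8, 8.53]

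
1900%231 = 52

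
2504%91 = 47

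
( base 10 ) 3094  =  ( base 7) 12010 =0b110000010110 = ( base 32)30m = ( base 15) db4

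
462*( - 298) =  - 137676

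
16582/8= 8291/4= 2072.75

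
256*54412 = 13929472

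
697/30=697/30 = 23.23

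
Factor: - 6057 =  - 3^2*673^1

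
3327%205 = 47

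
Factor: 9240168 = 2^3*3^1*7^1*55001^1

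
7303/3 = 2434 + 1/3 = 2434.33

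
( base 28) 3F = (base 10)99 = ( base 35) 2T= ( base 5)344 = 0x63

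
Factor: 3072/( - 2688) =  - 8/7 = - 2^3*7^( - 1)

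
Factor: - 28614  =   - 2^1 * 3^1*19^1*251^1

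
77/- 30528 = -1+30451/30528 = -0.00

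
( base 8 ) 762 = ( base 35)E8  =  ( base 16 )1F2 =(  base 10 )498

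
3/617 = 3/617=0.00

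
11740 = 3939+7801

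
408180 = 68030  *6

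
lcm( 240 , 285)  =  4560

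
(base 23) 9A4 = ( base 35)42P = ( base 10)4995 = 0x1383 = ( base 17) 104E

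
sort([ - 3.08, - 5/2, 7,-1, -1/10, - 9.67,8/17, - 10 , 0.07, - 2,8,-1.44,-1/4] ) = [ - 10  , - 9.67, - 3.08,  -  5/2, - 2, - 1.44,-1, - 1/4, - 1/10,  0.07, 8/17, 7 , 8] 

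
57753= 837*69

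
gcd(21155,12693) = 4231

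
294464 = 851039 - 556575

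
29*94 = 2726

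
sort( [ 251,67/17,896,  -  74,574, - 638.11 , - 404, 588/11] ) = [ - 638.11, - 404, - 74,67/17,588/11,251,574, 896] 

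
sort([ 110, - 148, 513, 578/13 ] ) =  [ - 148, 578/13, 110, 513] 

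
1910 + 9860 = 11770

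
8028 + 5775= 13803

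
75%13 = 10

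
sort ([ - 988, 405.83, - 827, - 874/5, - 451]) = [ - 988, - 827,-451, - 874/5,  405.83 ]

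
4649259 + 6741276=11390535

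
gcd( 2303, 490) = 49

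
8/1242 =4/621=0.01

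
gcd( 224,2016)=224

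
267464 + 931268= 1198732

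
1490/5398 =745/2699 = 0.28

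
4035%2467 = 1568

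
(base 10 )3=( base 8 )3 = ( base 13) 3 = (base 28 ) 3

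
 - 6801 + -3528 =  - 10329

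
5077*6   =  30462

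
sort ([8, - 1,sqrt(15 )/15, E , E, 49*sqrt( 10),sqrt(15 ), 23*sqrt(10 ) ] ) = [ - 1,sqrt(15 ) /15, E, E, sqrt( 15),  8,23*sqrt( 10),49*sqrt( 10) ] 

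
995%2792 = 995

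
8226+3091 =11317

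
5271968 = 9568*551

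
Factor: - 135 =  - 3^3 * 5^1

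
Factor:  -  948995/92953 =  - 5^1*7^ (-3)*271^( - 1)*189799^1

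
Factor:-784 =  - 2^4*7^2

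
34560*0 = 0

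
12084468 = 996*12133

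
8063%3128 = 1807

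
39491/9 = 39491/9 = 4387.89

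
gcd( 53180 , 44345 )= 5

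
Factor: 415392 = 2^5*3^1*4327^1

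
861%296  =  269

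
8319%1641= 114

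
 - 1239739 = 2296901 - 3536640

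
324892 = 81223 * 4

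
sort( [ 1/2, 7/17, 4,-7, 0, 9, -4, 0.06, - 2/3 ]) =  [ - 7,-4, - 2/3, 0,0.06 , 7/17, 1/2 , 4, 9 ] 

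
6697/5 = 6697/5 = 1339.40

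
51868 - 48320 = 3548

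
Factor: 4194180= 2^2*3^5*5^1*863^1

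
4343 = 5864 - 1521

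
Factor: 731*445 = 325295 = 5^1*17^1*43^1*89^1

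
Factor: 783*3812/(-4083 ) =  - 2^2*3^2*29^1*953^1*1361^(-1) = - 994932/1361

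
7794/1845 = 4 + 46/205= 4.22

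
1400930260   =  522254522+878675738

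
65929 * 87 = 5735823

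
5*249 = 1245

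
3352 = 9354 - 6002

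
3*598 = 1794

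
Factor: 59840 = 2^6*5^1*11^1*17^1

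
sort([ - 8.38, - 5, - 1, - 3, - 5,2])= [ - 8.38, - 5, - 5, - 3, - 1, 2] 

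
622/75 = 622/75 = 8.29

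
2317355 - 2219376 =97979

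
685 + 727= 1412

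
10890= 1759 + 9131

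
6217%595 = 267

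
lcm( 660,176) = 2640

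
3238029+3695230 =6933259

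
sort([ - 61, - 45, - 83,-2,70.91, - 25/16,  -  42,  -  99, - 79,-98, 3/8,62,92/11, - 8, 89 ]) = [ - 99, - 98, -83,-79, - 61, - 45,-42, - 8, - 2, - 25/16, 3/8,92/11, 62, 70.91,  89 ] 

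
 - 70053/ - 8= 8756 + 5/8 = 8756.62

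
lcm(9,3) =9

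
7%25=7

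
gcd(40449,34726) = 97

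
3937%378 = 157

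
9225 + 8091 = 17316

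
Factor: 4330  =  2^1*5^1* 433^1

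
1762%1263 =499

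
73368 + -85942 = - 12574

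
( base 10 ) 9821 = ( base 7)40430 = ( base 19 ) 183H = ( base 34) 8GT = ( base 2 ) 10011001011101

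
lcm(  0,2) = 0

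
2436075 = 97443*25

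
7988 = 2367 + 5621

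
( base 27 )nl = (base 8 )1202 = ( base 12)456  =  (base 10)642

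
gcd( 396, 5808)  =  132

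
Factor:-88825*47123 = - 4185700475 = - 5^2*11^1*17^1*19^1*47123^1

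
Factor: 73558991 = 11^1 * 23^1 * 167^1*1741^1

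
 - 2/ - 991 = 2/991 = 0.00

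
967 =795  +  172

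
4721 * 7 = 33047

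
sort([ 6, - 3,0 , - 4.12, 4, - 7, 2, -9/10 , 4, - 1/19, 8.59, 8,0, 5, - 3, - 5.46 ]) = [ - 7, - 5.46,  -  4.12, - 3, - 3, - 9/10, - 1/19,0,0, 2,4,  4, 5, 6,  8,8.59 ]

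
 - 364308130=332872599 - 697180729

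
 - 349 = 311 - 660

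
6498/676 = 9 + 207/338 = 9.61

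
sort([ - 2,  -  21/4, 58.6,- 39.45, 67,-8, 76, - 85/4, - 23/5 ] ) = [ - 39.45, - 85/4, - 8, - 21/4,-23/5,- 2, 58.6 , 67,  76 ]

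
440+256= 696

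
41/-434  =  - 1 + 393/434= - 0.09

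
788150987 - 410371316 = 377779671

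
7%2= 1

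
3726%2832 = 894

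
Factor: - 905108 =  -2^2*71^1 * 3187^1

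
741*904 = 669864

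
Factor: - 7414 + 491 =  - 7^1*23^1*43^1  =  -  6923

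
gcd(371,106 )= 53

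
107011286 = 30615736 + 76395550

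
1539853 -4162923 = - 2623070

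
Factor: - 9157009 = -103^1 * 88903^1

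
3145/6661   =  3145/6661 = 0.47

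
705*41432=29209560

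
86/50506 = 43/25253 = 0.00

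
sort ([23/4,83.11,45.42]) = [23/4,  45.42,83.11] 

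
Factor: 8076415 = 5^1 * 199^1* 8117^1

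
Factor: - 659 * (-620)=2^2*5^1 * 31^1 * 659^1 =408580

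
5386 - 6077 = - 691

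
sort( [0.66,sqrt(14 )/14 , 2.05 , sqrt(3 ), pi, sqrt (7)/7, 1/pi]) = [sqrt(14 )/14, 1/pi, sqrt( 7 )/7,0.66,sqrt( 3), 2.05, pi]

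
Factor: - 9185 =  - 5^1 * 11^1*167^1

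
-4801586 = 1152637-5954223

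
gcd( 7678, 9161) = 1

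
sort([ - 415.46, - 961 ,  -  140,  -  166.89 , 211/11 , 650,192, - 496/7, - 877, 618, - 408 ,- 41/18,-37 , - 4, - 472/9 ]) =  [ - 961, - 877, - 415.46, - 408, - 166.89, - 140, - 496/7, - 472/9, -37, - 4,-41/18,  211/11,192,  618,  650]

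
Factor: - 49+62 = 13 = 13^1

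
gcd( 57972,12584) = 4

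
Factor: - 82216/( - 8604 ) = 2^1 * 3^ (  -  2 )*  43^1  =  86/9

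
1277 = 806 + 471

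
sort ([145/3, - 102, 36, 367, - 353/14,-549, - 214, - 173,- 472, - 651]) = [ - 651,-549,-472,  -  214, - 173, - 102, - 353/14, 36,145/3, 367]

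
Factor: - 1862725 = -5^2*74509^1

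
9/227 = 9/227 = 0.04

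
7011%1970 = 1101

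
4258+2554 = 6812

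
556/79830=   278/39915 = 0.01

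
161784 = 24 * 6741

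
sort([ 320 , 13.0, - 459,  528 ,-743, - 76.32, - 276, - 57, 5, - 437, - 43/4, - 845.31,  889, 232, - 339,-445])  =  [ - 845.31, - 743, - 459,-445, - 437, - 339, - 276, - 76.32,-57, - 43/4, 5, 13.0 , 232, 320,528,889]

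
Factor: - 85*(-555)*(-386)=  - 18209550= - 2^1*3^1*5^2*17^1*37^1*193^1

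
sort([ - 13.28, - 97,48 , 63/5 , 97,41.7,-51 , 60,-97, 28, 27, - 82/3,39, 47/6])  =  [ - 97, - 97, - 51, - 82/3, - 13.28,47/6 , 63/5,27,  28, 39, 41.7,48 , 60, 97] 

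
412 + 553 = 965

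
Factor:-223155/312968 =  -2^( - 3) *3^4 * 5^1*71^( - 1 )=- 405/568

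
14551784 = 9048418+5503366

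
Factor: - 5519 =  - 5519^1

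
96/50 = 48/25 = 1.92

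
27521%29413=27521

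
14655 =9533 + 5122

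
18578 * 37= 687386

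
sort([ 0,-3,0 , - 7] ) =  [ - 7,-3,0 , 0 ] 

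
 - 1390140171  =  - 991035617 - 399104554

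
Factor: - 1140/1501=-2^2*3^1*5^1*79^( - 1) = - 60/79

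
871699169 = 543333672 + 328365497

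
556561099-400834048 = 155727051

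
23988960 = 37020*648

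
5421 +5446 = 10867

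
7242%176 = 26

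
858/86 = 429/43= 9.98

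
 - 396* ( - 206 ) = 81576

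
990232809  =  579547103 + 410685706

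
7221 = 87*83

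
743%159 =107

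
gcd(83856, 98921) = 1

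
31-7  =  24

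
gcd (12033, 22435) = 7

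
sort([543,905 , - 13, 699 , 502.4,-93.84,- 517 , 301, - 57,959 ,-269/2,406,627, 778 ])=[ - 517, -269/2, - 93.84, - 57, - 13,301,406,502.4,543,627,699, 778,905,  959] 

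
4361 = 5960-1599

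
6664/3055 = 6664/3055 = 2.18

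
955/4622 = 955/4622 = 0.21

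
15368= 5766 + 9602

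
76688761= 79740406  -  3051645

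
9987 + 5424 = 15411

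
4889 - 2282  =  2607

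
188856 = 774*244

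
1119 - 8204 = - 7085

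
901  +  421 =1322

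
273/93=2 + 29/31 = 2.94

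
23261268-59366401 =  - 36105133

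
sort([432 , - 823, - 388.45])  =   [-823, - 388.45,  432] 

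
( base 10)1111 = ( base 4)101113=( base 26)1GJ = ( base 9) 1464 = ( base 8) 2127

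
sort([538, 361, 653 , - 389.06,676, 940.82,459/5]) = [  -  389.06,459/5, 361,538 , 653,676,  940.82]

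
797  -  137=660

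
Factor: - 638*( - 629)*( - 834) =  - 334685868 = - 2^2*3^1*11^1*17^1 *29^1*37^1*139^1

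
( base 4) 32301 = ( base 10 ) 945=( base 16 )3B1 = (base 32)th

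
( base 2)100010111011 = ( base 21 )519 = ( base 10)2235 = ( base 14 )b59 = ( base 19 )63C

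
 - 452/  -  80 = 113/20 = 5.65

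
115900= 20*5795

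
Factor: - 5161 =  -13^1 * 397^1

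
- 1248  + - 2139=  -  3387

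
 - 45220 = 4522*(-10) 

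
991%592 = 399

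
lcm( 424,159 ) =1272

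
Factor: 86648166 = 2^1*3^2*11^1 * 47^1 * 9311^1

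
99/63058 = 99/63058 =0.00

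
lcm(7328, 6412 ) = 51296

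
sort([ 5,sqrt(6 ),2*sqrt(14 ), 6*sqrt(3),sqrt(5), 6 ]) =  [sqrt ( 5),  sqrt(6), 5, 6, 2*sqrt (14),  6*sqrt(3 )] 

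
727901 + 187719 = 915620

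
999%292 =123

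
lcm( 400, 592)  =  14800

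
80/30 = 2 + 2/3 = 2.67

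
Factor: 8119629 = 3^3*7^1 * 42961^1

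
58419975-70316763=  - 11896788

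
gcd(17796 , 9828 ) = 12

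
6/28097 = 6/28097 = 0.00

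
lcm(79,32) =2528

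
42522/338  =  21261/169 = 125.80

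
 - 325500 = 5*( -65100)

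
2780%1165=450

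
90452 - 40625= 49827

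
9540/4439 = 9540/4439= 2.15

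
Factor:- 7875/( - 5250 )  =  2^(-1 )*3^1 = 3/2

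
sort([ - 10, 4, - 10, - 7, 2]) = [ - 10 , - 10,- 7, 2, 4 ]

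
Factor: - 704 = - 2^6 * 11^1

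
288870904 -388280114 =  - 99409210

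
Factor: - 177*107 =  - 18939 = -3^1*59^1*107^1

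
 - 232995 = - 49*4755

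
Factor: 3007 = 31^1* 97^1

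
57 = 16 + 41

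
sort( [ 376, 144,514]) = [144,376,514] 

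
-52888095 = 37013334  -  89901429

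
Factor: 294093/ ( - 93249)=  - 13^( - 1 )*41^1 = - 41/13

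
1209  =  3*403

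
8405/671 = 12 + 353/671 = 12.53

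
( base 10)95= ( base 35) 2p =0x5f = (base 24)3N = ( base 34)2r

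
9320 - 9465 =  - 145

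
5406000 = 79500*68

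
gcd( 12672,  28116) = 396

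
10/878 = 5/439= 0.01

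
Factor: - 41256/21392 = -27/14 = - 2^( - 1 )*3^3*7^( - 1 )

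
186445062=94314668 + 92130394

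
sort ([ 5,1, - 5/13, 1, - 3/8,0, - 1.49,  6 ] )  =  [  -  1.49, - 5/13, - 3/8,0, 1,1,  5, 6] 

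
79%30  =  19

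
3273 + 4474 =7747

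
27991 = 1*27991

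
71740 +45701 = 117441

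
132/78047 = 132/78047 = 0.00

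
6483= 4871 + 1612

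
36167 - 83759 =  - 47592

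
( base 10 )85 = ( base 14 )61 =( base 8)125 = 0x55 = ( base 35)2f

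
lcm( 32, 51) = 1632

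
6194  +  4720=10914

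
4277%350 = 77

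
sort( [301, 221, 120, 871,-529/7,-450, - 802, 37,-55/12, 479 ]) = [ - 802 , - 450, - 529/7,  -  55/12, 37,  120, 221, 301,  479,871]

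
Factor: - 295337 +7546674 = 7251337=7251337^1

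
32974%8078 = 662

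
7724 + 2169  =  9893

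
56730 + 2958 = 59688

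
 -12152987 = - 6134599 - 6018388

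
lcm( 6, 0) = 0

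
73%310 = 73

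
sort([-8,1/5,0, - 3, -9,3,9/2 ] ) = [ - 9, - 8,-3, 0,1/5,3,9/2]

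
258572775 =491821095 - 233248320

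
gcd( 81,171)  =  9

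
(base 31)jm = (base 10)611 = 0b1001100011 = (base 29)L2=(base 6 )2455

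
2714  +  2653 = 5367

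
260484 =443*588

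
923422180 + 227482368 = 1150904548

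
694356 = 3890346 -3195990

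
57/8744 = 57/8744 = 0.01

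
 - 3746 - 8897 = -12643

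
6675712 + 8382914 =15058626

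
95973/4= 23993 +1/4 =23993.25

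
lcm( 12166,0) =0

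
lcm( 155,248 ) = 1240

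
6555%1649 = 1608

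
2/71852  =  1/35926 = 0.00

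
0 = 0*42754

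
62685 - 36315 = 26370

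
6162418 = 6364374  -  201956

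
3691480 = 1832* 2015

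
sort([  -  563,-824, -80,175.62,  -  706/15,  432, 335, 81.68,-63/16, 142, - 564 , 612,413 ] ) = [ - 824 , - 564 ,  -  563, - 80, -706/15,  -  63/16,81.68, 142,  175.62,335,413, 432 , 612]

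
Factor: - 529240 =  - 2^3*5^1*101^1 * 131^1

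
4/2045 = 4/2045  =  0.00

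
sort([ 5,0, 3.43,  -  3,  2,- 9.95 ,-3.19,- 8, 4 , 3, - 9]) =[ - 9.95, - 9, - 8, - 3.19,-3, 0,2,  3, 3.43,4,  5 ] 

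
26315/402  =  65 + 185/402 = 65.46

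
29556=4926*6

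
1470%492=486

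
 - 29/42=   -  1+13/42 =- 0.69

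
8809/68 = 8809/68 = 129.54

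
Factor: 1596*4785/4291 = 2^2*3^2*5^1*11^1*19^1*29^1*613^(  -  1) = 1090980/613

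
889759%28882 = 23299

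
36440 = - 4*(  -  9110 ) 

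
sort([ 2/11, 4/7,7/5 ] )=[ 2/11,4/7,7/5] 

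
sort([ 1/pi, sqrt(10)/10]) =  [sqrt( 10) /10,1/pi ] 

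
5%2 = 1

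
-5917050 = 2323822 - 8240872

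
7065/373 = 18 + 351/373 = 18.94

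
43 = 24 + 19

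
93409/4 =93409/4=23352.25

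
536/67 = 8 = 8.00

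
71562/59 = 1212 + 54/59=   1212.92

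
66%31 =4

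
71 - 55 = 16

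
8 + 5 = 13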